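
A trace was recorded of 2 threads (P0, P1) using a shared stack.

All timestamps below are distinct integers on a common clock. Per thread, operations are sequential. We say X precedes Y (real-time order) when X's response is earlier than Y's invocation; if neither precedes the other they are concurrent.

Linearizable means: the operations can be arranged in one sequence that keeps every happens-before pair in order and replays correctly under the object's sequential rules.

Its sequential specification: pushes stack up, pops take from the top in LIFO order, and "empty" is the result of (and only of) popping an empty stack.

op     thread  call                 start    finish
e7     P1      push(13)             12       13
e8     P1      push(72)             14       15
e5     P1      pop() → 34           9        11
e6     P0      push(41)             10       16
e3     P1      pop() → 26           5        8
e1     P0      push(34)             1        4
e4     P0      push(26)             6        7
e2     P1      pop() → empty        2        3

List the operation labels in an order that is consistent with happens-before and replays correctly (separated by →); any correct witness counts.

1. e2 pop() → empty, leaving stack <>
2. e1 push(34), leaving stack <34>
3. e4 push(26), leaving stack <34,26>
4. e3 pop() → 26, leaving stack <34>
5. e5 pop() → 34, leaving stack <>
6. e6 push(41), leaving stack <41>
7. e7 push(13), leaving stack <41,13>
8. e8 push(72), leaving stack <41,13,72>

e2 → e1 → e4 → e3 → e5 → e6 → e7 → e8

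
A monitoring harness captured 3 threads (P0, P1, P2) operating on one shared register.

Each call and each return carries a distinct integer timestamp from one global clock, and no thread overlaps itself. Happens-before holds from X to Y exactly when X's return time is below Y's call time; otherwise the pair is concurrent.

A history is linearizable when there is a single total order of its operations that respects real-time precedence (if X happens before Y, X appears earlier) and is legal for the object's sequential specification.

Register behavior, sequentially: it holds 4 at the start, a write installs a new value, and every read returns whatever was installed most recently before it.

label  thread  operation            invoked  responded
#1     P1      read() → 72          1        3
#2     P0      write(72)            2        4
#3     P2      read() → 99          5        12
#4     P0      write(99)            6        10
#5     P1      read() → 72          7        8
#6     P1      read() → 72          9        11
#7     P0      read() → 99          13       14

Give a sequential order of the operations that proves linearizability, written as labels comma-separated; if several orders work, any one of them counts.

#2, #1, #5, #6, #4, #3, #7

after step 1 (#2 write(72)): value 72
after step 2 (#1 read() → 72): value 72
after step 3 (#5 read() → 72): value 72
after step 4 (#6 read() → 72): value 72
after step 5 (#4 write(99)): value 99
after step 6 (#3 read() → 99): value 99
after step 7 (#7 read() → 99): value 99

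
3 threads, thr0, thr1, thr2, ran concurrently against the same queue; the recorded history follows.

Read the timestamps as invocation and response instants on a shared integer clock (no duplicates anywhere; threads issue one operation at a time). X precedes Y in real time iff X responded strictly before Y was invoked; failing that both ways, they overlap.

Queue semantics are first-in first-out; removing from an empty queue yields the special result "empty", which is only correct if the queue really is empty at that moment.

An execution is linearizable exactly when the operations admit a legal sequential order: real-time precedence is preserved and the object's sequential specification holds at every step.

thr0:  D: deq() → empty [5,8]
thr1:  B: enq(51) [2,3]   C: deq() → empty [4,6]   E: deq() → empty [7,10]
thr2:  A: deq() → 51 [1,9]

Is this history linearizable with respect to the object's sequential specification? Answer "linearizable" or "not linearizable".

a witness: B, A, C, D, E
after step 1 (B enq(51)): queue <51>
after step 2 (A deq() → 51): queue <>
after step 3 (C deq() → empty): queue <>
after step 4 (D deq() → empty): queue <>
after step 5 (E deq() → empty): queue <>

linearizable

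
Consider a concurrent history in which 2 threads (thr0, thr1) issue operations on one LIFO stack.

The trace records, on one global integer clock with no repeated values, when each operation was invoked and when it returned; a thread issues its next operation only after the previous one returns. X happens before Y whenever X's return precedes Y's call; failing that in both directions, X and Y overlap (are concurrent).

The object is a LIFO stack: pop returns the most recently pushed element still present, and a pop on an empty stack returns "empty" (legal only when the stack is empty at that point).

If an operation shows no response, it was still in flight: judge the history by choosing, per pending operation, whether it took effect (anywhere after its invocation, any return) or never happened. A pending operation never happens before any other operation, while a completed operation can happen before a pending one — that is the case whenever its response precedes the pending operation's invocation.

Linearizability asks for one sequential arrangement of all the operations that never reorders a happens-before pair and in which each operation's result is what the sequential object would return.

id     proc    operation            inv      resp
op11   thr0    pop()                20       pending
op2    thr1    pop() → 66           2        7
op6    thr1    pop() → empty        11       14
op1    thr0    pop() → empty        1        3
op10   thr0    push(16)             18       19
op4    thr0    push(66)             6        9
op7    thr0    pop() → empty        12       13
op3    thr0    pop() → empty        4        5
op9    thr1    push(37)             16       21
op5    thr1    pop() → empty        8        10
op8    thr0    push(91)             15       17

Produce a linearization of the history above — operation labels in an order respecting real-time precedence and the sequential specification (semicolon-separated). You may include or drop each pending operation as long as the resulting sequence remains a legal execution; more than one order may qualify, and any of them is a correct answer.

1. op1 pop() → empty, leaving stack <>
2. op3 pop() → empty, leaving stack <>
3. op4 push(66), leaving stack <66>
4. op2 pop() → 66, leaving stack <>
5. op5 pop() → empty, leaving stack <>
6. op6 pop() → empty, leaving stack <>
7. op7 pop() → empty, leaving stack <>
8. op8 push(91), leaving stack <91>
9. op9 push(37), leaving stack <91,37>
10. op10 push(16), leaving stack <91,37,16>

op1; op3; op4; op2; op5; op6; op7; op8; op9; op10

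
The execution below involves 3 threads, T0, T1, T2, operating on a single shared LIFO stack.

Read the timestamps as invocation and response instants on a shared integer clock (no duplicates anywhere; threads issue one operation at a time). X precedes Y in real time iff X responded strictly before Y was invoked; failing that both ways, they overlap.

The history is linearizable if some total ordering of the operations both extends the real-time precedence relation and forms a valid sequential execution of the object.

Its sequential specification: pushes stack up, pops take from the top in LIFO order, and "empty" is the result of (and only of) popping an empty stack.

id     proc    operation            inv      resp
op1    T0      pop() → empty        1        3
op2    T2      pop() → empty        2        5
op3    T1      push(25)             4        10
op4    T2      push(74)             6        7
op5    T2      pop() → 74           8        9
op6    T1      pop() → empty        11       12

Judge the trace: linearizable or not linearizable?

the violation lands at event 12, op6's response at time 12: events 1..11 linearize, events 1..12 do not
all 7 real-time-respecting orders fail — 6 completed LIFO stack operations, no legal replay
one such order, op1, op2, op3, op4, op5, op6, breaks at step 6 where op6 pop() → empty is illegal
one such order, op1, op2, op4, op3, op5, op6, breaks at step 5 where op5 pop() → 74 is illegal

not linearizable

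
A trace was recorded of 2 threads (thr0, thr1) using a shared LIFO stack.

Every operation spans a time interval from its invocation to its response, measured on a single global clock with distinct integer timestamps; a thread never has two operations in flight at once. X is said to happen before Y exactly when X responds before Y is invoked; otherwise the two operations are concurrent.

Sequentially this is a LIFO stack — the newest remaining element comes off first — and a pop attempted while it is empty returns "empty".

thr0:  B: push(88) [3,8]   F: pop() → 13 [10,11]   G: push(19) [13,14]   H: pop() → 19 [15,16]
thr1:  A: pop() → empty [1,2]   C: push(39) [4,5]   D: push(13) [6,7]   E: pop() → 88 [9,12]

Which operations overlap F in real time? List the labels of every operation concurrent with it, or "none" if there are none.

overlap test against F [10,11]: concurrent iff the interval meets 10..11
A [1,2]: before
B [3,8]: before
C [4,5]: before
D [6,7]: before
E [9,12]: concurrent
G [13,14]: after
H [15,16]: after

E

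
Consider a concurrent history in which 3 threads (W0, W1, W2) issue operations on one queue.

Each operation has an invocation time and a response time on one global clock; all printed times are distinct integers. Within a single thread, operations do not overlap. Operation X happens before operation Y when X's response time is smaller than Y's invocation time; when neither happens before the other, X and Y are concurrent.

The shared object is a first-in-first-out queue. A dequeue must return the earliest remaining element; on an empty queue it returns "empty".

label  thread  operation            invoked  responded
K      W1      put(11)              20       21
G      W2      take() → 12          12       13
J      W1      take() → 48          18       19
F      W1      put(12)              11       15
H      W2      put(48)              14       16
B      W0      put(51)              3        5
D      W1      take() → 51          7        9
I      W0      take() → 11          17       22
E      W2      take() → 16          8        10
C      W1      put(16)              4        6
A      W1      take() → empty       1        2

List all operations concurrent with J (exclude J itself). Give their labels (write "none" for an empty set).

I

overlap test against J [18,19]: concurrent iff the interval meets 18..19
A [1,2]: before
B [3,5]: before
C [4,6]: before
D [7,9]: before
E [8,10]: before
F [11,15]: before
G [12,13]: before
H [14,16]: before
I [17,22]: concurrent
K [20,21]: after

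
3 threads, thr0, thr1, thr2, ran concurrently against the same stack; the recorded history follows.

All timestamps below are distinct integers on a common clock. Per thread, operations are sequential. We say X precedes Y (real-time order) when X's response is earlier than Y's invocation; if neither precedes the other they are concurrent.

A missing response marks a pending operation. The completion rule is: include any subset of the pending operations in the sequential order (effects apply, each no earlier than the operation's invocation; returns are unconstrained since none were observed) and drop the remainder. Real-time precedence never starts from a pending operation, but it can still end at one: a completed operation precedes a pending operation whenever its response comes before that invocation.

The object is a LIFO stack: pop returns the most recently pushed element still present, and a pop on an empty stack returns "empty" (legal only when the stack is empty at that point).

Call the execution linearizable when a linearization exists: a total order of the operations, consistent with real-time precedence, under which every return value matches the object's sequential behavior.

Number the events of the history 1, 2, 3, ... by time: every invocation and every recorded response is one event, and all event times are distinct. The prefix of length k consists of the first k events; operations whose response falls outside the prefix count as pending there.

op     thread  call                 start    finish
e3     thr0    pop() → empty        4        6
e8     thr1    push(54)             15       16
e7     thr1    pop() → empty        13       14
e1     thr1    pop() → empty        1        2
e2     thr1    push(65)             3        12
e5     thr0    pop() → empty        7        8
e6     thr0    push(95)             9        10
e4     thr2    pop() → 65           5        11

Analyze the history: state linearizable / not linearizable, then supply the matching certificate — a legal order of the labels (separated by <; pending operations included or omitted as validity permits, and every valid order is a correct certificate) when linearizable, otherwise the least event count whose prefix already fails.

not linearizable — minimal violating prefix: 14 events

already the first 14 events (up to e7's response at time 14) admit no linearization; the first 13 still do
all 20 real-time-respecting orders fail — 7 completed stack operations, no legal replay
one such order, e1, e2, e3, e4, e5, e6, e7, breaks at step 3 where e3 pop() → empty is illegal
one such order, e1, e2, e3, e5, e4, e6, e7, breaks at step 3 where e3 pop() → empty is illegal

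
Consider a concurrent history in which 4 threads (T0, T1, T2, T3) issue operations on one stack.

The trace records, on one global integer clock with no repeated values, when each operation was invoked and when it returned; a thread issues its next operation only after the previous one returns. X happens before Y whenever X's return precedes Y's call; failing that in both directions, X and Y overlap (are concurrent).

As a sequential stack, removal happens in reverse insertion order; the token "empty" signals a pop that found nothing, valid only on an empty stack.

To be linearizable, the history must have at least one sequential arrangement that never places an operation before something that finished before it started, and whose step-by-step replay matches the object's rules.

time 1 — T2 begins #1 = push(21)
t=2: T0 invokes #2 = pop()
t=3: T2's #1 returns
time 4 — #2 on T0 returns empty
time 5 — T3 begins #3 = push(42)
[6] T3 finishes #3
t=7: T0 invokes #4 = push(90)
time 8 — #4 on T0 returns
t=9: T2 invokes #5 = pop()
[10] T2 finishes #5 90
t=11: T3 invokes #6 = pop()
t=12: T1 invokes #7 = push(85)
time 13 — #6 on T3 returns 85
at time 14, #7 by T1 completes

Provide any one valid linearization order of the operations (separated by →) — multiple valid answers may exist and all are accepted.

step 1: #2 pop() → empty — stack <>
step 2: #1 push(21) — stack <21>
step 3: #3 push(42) — stack <21,42>
step 4: #4 push(90) — stack <21,42,90>
step 5: #5 pop() → 90 — stack <21,42>
step 6: #7 push(85) — stack <21,42,85>
step 7: #6 pop() → 85 — stack <21,42>

#2 → #1 → #3 → #4 → #5 → #7 → #6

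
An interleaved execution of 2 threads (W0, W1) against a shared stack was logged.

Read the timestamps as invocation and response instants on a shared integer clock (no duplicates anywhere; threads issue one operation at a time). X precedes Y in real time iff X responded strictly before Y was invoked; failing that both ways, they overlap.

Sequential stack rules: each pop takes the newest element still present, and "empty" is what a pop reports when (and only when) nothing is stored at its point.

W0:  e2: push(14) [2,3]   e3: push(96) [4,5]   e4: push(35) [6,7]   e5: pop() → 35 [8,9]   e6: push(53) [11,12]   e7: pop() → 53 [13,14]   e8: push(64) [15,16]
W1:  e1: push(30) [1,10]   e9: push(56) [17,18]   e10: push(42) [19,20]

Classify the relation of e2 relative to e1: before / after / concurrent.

concurrent

e2 spans [2,3], e1 spans [1,10]
the intervals overlap in both directions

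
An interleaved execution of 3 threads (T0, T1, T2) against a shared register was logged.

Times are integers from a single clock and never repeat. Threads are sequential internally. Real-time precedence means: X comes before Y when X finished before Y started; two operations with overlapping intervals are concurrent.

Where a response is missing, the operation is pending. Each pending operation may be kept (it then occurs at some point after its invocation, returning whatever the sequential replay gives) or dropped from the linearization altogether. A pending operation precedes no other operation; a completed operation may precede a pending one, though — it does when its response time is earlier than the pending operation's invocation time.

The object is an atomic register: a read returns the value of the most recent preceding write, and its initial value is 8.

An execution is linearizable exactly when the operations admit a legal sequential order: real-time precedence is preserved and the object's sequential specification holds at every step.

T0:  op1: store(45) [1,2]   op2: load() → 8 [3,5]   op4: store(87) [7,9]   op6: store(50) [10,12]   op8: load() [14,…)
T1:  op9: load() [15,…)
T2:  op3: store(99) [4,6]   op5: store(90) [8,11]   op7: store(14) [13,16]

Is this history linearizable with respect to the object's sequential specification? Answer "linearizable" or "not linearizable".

already the first 5 events (up to op2's response at time 5) admit no linearization; the first 4 still do
a single order respects real time; the 2 completed register operations fail replay along it
including or dropping the 1 pending operation (op3) in any combination fails
one such order, op1, op2 (pending dropped), breaks at step 2 where op2 load() → 8 is illegal

not linearizable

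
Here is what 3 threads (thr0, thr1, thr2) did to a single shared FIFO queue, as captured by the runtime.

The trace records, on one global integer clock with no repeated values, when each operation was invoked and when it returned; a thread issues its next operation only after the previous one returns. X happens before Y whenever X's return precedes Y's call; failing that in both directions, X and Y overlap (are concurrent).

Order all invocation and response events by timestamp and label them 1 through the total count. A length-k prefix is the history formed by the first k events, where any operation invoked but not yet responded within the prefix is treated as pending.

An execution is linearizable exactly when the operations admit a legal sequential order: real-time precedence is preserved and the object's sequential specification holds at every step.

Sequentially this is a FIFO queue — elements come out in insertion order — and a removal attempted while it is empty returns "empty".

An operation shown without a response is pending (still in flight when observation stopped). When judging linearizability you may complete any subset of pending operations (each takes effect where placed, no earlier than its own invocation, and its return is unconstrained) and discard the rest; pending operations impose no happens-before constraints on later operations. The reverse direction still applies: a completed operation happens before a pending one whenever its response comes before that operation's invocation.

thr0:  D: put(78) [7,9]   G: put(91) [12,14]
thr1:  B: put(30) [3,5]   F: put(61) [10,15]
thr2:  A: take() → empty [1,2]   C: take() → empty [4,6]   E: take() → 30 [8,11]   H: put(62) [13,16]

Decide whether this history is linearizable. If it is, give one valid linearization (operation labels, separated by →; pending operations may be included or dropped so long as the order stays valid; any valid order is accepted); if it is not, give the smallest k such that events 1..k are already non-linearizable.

linearizable — witness: A → C → B → D → E → F → G → H

after step 1 (A take() → empty): queue <>
after step 2 (C take() → empty): queue <>
after step 3 (B put(30)): queue <30>
after step 4 (D put(78)): queue <30,78>
after step 5 (E take() → 30): queue <78>
after step 6 (F put(61)): queue <78,61>
after step 7 (G put(91)): queue <78,61,91>
after step 8 (H put(62)): queue <78,61,91,62>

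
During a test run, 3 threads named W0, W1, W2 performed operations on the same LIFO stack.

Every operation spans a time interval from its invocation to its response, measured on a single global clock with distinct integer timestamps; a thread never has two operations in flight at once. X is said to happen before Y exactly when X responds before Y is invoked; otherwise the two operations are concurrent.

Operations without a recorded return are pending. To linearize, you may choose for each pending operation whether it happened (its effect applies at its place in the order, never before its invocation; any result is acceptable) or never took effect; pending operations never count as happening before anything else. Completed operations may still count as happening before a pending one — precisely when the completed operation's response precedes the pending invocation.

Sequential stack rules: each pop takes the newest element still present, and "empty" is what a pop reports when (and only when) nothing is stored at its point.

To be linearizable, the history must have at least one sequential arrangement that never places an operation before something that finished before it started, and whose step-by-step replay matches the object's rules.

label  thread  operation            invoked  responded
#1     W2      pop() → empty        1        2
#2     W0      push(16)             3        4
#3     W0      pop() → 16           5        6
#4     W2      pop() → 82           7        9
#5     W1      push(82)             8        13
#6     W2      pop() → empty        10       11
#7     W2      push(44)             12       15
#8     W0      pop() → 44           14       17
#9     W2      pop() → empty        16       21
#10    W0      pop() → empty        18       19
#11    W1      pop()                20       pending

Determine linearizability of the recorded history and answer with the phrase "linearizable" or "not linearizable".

linearizable

one valid linearization: #1, #2, #3, #5, #4, #6, #7, #8, #9, #10
after step 1 (#1 pop() → empty): stack <>
after step 2 (#2 push(16)): stack <16>
after step 3 (#3 pop() → 16): stack <>
after step 4 (#5 push(82)): stack <82>
after step 5 (#4 pop() → 82): stack <>
after step 6 (#6 pop() → empty): stack <>
after step 7 (#7 push(44)): stack <44>
after step 8 (#8 pop() → 44): stack <>
after step 9 (#9 pop() → empty): stack <>
after step 10 (#10 pop() → empty): stack <>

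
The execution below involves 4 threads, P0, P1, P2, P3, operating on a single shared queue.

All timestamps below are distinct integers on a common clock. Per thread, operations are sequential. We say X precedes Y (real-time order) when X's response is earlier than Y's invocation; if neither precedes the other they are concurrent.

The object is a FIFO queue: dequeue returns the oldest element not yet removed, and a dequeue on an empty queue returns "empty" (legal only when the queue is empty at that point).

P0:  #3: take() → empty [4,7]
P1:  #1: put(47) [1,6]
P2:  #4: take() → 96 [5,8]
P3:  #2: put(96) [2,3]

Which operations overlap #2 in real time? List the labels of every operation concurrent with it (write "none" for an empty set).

#1

#2 spans [2,3]: anything still running between times 2 and 3 counts as concurrent
#1 [1,6]: concurrent
#3 [4,7]: after
#4 [5,8]: after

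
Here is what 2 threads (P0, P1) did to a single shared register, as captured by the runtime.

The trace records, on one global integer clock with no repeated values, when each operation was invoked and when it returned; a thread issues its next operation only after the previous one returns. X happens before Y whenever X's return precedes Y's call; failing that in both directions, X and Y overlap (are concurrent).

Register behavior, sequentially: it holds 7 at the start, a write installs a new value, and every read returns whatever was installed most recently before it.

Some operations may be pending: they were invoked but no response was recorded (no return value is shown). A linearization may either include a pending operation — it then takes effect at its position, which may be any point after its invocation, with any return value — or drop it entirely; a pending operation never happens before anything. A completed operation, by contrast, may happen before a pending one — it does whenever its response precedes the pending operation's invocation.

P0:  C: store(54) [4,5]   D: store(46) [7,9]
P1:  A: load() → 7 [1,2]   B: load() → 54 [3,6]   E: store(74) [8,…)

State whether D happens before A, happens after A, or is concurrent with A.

D spans [7,9], A spans [1,2]
resp(A)=2 < inv(D)=7

after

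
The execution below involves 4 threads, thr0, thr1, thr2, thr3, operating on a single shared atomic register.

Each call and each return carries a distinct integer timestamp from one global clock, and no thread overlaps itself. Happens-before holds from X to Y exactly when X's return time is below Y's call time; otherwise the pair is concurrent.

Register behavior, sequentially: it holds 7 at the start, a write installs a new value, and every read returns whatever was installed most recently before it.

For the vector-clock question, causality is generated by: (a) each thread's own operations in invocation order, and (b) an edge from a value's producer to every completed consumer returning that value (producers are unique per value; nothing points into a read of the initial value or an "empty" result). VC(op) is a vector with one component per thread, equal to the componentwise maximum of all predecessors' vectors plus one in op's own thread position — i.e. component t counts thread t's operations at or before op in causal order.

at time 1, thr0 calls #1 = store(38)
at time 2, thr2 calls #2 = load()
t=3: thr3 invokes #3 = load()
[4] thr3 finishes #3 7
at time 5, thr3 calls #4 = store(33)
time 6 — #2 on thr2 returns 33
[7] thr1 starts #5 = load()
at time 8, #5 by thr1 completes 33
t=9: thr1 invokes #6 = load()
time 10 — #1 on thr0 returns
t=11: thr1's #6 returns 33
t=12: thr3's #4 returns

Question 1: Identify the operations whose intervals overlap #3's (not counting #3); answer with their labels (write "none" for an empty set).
Answer: #1, #2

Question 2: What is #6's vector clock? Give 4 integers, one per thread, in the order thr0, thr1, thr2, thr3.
Answer: (0, 2, 0, 2)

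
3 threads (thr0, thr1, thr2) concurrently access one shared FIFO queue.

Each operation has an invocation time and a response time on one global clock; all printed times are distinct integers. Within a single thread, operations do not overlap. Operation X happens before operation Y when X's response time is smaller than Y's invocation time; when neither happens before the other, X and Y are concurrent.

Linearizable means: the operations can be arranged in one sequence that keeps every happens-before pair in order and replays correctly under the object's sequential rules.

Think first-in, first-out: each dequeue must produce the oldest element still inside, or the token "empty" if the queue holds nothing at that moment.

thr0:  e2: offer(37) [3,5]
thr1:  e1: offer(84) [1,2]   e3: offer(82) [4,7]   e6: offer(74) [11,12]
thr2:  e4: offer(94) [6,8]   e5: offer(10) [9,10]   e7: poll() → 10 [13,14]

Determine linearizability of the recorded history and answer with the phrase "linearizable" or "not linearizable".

events 1..13 are fine; event 14 — the response of e7 at time 14 — makes the prefix non-linearizable
every one of the 3 real-time-consistent orders over 7 completed FIFO queue ops fails the sequential spec
take e1, e2, e3, e4, e5, e6, e7: step 7 already fails, because e7 poll() → 10 cannot occur there
take e1, e2, e4, e3, e5, e6, e7: step 7 already fails, because e7 poll() → 10 cannot occur there

not linearizable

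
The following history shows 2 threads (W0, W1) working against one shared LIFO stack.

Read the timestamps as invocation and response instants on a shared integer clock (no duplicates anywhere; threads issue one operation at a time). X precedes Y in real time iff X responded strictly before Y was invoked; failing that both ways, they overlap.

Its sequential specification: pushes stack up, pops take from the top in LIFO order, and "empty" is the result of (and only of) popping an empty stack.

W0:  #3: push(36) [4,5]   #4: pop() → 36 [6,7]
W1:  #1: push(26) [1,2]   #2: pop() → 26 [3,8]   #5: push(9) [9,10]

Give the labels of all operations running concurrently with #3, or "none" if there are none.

#2

#3 spans [4,5]: anything still running between times 4 and 5 counts as concurrent
#1 [1,2]: before
#2 [3,8]: concurrent
#4 [6,7]: after
#5 [9,10]: after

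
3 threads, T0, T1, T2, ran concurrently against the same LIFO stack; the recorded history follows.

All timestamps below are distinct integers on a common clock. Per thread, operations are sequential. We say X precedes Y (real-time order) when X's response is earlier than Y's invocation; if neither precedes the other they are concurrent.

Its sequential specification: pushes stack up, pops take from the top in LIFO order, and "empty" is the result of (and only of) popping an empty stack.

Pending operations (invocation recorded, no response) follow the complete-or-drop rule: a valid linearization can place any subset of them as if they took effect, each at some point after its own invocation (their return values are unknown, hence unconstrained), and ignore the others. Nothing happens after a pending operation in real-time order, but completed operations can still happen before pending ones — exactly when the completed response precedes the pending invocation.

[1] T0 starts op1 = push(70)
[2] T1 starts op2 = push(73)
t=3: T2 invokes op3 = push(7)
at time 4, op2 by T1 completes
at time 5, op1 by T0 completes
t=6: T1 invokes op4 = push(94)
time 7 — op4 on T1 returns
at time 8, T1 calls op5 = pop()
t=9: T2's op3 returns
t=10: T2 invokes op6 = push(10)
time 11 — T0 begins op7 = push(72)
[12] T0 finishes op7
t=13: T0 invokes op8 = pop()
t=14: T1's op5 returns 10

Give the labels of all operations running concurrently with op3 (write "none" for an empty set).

op3 spans [3,9]; an op avoiding the whole window 3..9 is ordered, any other is concurrent
op1 [1,5]: concurrent
op2 [2,4]: concurrent
op4 [6,7]: concurrent
op5 [8,14]: concurrent
op6 [10,…): after
op7 [11,12]: after
op8 [13,…): after

op1, op2, op4, op5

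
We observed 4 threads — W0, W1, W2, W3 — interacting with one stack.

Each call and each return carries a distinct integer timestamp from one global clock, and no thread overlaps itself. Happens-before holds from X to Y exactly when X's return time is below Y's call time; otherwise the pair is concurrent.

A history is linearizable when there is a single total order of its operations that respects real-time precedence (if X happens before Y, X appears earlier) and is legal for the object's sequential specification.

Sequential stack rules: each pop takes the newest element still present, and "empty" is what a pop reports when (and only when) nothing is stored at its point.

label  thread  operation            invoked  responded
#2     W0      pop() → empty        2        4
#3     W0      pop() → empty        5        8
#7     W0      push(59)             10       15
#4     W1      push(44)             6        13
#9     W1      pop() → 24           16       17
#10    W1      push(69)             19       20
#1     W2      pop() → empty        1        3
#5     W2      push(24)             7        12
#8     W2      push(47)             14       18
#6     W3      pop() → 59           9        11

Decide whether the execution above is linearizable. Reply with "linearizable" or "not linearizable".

linearizable

one valid linearization: #1, #2, #3, #4, #5, #7, #6, #9, #8, #10
step 1: #1 pop() → empty — stack <>
step 2: #2 pop() → empty — stack <>
step 3: #3 pop() → empty — stack <>
step 4: #4 push(44) — stack <44>
step 5: #5 push(24) — stack <44,24>
step 6: #7 push(59) — stack <44,24,59>
step 7: #6 pop() → 59 — stack <44,24>
step 8: #9 pop() → 24 — stack <44>
step 9: #8 push(47) — stack <44,47>
step 10: #10 push(69) — stack <44,47,69>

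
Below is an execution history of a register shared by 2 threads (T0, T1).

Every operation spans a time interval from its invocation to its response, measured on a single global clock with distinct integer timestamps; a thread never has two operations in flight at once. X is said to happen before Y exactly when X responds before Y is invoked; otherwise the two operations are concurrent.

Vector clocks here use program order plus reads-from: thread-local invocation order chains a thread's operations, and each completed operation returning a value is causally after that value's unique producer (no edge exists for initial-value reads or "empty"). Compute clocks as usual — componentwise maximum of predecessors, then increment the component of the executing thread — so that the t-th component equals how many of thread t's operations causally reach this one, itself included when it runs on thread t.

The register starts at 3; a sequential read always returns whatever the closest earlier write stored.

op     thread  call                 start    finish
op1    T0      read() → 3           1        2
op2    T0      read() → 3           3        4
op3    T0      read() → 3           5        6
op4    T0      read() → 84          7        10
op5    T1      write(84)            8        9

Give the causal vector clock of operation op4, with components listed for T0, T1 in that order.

(4, 1)

op5 (invocation 8): nothing precedes it; T1's component alone gives (0, 1)
op1 (invocation 1): nothing precedes it; T0's component alone gives (1, 0)
op2, invoked 3, takes VC(op1)=(1, 0) under max, adds 1 for T0 → (2, 0)
op3, invoked 5, takes VC(op2)=(2, 0) under max, adds 1 for T0 → (3, 0)
op4, invoked 7, takes VC(op3)=(3, 0), VC(op5)=(0, 1) under max, adds 1 for T0 → (4, 1)
target: VC(op4) = (4, 1)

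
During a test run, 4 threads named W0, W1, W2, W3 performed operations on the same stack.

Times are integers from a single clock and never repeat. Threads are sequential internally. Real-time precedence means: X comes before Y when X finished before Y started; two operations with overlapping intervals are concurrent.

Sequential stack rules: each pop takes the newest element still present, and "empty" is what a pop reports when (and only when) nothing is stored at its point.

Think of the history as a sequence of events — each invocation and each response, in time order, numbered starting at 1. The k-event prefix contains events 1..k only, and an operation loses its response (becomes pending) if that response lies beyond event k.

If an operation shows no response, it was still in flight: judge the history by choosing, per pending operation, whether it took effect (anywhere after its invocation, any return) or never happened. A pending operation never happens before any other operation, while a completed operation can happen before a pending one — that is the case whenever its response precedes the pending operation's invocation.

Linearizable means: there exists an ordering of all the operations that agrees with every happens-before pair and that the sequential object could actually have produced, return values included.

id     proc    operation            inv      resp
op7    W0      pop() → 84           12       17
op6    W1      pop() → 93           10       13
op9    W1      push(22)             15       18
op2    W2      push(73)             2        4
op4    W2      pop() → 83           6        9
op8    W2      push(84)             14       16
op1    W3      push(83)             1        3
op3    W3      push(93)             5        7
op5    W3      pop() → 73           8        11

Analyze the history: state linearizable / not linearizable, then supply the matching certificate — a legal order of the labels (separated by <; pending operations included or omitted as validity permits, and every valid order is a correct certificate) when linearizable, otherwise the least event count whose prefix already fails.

after step 1 (op2 push(73)): stack <73>
after step 2 (op1 push(83)): stack <73,83>
after step 3 (op4 pop() → 83): stack <73>
after step 4 (op3 push(93)): stack <73,93>
after step 5 (op6 pop() → 93): stack <73>
after step 6 (op5 pop() → 73): stack <>
after step 7 (op8 push(84)): stack <84>
after step 8 (op7 pop() → 84): stack <>
after step 9 (op9 push(22)): stack <22>

linearizable — witness: op2 < op1 < op4 < op3 < op6 < op5 < op8 < op7 < op9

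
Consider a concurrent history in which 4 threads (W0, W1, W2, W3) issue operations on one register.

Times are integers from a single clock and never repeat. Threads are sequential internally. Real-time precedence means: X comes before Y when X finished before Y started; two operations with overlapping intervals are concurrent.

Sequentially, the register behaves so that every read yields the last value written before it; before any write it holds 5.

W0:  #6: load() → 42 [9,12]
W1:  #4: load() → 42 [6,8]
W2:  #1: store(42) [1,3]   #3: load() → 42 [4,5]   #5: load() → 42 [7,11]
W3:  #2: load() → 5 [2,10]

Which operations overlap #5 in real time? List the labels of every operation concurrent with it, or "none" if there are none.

overlap test against #5 [7,11]: concurrent iff the interval meets 7..11
#1 [1,3]: before
#2 [2,10]: concurrent
#3 [4,5]: before
#4 [6,8]: concurrent
#6 [9,12]: concurrent

#2, #4, #6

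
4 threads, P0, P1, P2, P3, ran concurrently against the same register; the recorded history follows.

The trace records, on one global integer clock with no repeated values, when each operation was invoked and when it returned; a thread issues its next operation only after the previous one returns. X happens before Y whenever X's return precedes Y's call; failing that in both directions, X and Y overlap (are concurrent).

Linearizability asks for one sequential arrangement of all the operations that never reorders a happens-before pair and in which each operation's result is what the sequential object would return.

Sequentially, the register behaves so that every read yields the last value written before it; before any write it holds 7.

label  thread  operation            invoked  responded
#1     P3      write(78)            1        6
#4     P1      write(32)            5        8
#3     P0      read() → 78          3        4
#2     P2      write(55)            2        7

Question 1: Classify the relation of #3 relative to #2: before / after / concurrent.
concurrent

#3 spans [3,4], #2 spans [2,7]
the intervals overlap in both directions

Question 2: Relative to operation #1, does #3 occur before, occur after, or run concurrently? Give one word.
concurrent

#3 spans [3,4], #1 spans [1,6]
the intervals overlap in both directions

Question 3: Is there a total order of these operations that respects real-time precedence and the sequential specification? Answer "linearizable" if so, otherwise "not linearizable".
linearizable

a witness: #1, #3, #2, #4
after step 1 (#1 write(78)): value 78
after step 2 (#3 read() → 78): value 78
after step 3 (#2 write(55)): value 55
after step 4 (#4 write(32)): value 32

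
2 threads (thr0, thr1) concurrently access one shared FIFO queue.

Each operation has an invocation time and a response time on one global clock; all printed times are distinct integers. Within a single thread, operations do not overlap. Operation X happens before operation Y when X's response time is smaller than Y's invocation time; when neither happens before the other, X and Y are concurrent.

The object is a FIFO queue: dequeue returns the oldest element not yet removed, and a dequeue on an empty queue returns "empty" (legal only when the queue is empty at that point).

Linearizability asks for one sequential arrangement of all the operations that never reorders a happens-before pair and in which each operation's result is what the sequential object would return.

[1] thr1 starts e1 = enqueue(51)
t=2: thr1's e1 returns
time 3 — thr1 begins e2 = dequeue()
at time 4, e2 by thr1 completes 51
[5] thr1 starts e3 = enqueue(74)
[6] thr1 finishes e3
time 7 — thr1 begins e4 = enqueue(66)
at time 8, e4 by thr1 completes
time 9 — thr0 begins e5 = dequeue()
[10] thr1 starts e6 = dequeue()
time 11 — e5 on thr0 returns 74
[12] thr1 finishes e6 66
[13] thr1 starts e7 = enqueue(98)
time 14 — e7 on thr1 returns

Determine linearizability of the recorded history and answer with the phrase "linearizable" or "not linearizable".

linearizable

a witness: e1, e2, e3, e4, e5, e6, e7
1. e1 enqueue(51), leaving queue <51>
2. e2 dequeue() → 51, leaving queue <>
3. e3 enqueue(74), leaving queue <74>
4. e4 enqueue(66), leaving queue <74,66>
5. e5 dequeue() → 74, leaving queue <66>
6. e6 dequeue() → 66, leaving queue <>
7. e7 enqueue(98), leaving queue <98>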